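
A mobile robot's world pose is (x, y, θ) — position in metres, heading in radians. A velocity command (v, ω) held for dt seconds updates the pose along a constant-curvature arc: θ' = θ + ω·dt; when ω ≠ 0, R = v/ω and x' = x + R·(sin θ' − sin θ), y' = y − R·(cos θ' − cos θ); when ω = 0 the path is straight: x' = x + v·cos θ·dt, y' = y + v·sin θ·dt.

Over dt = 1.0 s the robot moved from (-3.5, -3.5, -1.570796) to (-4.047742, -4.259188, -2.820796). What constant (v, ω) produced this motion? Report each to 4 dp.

Δθ = -2.820796 − -1.570796 = -1.250000
ω = Δθ/dt = -1.250000/1.0 = -1.2500
R = −Δy/(cos θ' − cos θ) = -0.8000
v = R·ω = -0.8000·-1.2500 = 1.0000

v = 1.0000, ω = -1.2500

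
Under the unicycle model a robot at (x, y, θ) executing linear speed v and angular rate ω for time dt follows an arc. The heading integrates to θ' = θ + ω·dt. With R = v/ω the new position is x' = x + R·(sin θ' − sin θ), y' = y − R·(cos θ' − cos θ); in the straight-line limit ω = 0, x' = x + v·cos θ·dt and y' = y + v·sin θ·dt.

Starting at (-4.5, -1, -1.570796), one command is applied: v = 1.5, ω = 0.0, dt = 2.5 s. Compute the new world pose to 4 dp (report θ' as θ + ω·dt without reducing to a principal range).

θ' = -1.5708 + 0.0·2.5 = -1.5708
ω = 0 → straight: x' = -4.5 + 1.5·cos(-1.5708)·2.5 = -4.5000
y' = -1 + 1.5·sin(-1.5708)·2.5 = -4.7500

(-4.5000, -4.7500, -1.5708)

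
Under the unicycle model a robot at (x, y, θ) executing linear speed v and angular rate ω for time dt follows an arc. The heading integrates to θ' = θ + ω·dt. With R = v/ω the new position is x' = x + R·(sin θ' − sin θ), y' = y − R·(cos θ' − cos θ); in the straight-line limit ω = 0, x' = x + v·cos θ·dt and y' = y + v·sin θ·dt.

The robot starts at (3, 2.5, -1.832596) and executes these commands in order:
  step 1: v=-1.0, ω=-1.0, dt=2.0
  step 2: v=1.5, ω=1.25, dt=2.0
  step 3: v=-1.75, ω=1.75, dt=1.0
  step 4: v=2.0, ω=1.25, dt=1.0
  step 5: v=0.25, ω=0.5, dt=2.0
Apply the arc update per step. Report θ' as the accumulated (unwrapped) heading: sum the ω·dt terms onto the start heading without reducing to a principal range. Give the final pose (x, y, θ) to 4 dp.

(1.9698, 4.4957, 2.6674)

step 1: θ'=-3.8326 (R=1.0000) → pose (4.6032, 3.0118, -3.8326)
step 2: θ'=-1.3326 (R=1.2000) → pose (2.6723, 1.8039, -1.3326)
step 3: θ'=0.4174 (R=-1.0000) → pose (1.2952, 2.4821, 0.4174)
step 4: θ'=1.6674 (R=1.6000) → pose (2.2391, 4.0991, 1.6674)
step 5: θ'=2.6674 (R=0.5000) → pose (1.9698, 4.4957, 2.6674)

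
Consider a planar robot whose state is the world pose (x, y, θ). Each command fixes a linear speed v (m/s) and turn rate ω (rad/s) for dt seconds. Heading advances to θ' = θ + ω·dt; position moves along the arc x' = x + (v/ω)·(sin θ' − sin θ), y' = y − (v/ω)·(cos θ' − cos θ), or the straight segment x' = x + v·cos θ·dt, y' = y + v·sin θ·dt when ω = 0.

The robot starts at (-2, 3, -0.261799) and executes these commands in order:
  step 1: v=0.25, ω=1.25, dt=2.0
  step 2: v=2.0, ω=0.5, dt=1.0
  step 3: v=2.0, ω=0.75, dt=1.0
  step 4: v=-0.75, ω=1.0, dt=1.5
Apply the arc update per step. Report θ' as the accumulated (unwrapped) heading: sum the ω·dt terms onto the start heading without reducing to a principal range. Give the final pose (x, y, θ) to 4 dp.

(-4.8485, 5.4852, 4.9882)

step 1: θ'=2.2382 (R=0.2000) → pose (-1.7912, 3.3170, 2.2382)
step 2: θ'=2.7382 (R=4.0000) → pose (-3.3627, 4.5201, 2.7382)
step 3: θ'=3.4882 (R=2.6667) → pose (-5.3154, 4.5756, 3.4882)
step 4: θ'=4.9882 (R=-0.7500) → pose (-4.8485, 5.4852, 4.9882)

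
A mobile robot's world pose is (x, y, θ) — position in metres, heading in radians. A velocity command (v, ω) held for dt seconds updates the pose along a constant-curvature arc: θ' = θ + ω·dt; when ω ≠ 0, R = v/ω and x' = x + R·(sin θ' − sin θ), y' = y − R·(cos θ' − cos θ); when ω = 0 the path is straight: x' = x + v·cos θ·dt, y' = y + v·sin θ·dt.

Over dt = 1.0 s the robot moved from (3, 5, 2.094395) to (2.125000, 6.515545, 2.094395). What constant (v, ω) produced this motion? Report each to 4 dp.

Δθ = 2.094395 − 2.094395 = 0.000000
ω = Δθ/dt = 0.000000/1.0 = 0.0000
ω = 0 → v = (Δx·cos θ + Δy·sin θ)/dt = 1.7500

v = 1.7500, ω = 0.0000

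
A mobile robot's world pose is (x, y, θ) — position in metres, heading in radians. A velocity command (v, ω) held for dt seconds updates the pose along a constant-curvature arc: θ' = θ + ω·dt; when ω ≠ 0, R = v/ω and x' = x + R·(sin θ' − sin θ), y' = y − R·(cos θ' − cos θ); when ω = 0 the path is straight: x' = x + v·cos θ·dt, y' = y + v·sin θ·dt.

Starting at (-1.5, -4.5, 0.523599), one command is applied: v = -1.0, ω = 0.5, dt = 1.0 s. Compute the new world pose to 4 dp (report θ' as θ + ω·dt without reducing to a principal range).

θ' = 0.5236 + 0.5·1.0 = 1.0236
R = v/ω = -1.0/0.5 = -2.0000
x' = -1.5 + -2.0000·(sin 1.0236 − sin 0.5236) = -2.2080
y' = -4.5 − -2.0000·(cos 1.0236 − cos 0.5236) = -5.1915

(-2.2080, -5.1915, 1.0236)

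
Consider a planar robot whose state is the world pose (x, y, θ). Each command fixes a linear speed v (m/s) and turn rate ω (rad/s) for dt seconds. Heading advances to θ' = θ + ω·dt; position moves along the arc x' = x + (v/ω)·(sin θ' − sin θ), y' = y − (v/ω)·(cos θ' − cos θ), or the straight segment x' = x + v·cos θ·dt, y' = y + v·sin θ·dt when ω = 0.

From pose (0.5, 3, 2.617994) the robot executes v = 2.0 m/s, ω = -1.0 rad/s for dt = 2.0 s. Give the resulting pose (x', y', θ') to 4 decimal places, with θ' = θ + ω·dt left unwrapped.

(0.3412, 6.3621, 0.6180)

θ' = 2.6180 + -1.0·2.0 = 0.6180
R = v/ω = 2.0/-1.0 = -2.0000
x' = 0.5 + -2.0000·(sin 0.6180 − sin 2.6180) = 0.3412
y' = 3 − -2.0000·(cos 0.6180 − cos 2.6180) = 6.3621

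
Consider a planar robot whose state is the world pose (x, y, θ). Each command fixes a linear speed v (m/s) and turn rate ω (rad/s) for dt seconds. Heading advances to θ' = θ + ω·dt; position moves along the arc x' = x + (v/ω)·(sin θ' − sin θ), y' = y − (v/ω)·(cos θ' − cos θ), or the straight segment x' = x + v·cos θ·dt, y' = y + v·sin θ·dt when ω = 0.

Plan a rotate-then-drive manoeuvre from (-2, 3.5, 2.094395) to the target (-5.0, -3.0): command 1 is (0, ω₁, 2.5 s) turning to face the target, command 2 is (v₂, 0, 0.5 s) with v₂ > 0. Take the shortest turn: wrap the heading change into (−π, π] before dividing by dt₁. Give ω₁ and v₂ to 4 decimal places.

ω₁ = 0.8742, v₂ = 14.3178

heading to target = atan2(-3−3.5, -5−-2) = -2.0032
Δθ = wrap(-2.0032 − 2.0944) = 2.1856; ω₁ = Δθ/dt₁ = 0.8742
distance = √((-5−-2)² + (-3−3.5)²) = 7.1589; v₂ = distance/dt₂ = 14.3178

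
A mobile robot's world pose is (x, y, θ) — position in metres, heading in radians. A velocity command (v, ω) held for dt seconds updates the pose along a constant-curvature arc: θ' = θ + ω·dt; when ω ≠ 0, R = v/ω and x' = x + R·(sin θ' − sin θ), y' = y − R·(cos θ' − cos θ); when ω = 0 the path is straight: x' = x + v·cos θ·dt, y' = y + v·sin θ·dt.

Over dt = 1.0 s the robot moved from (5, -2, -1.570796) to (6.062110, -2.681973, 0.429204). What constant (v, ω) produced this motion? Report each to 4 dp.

v = 1.5000, ω = 2.0000

Δθ = 0.429204 − -1.570796 = 2.000000
ω = Δθ/dt = 2.000000/1.0 = 2.0000
R = Δx/(sin θ' − sin θ) = 0.7500
v = R·ω = 0.7500·2.0000 = 1.5000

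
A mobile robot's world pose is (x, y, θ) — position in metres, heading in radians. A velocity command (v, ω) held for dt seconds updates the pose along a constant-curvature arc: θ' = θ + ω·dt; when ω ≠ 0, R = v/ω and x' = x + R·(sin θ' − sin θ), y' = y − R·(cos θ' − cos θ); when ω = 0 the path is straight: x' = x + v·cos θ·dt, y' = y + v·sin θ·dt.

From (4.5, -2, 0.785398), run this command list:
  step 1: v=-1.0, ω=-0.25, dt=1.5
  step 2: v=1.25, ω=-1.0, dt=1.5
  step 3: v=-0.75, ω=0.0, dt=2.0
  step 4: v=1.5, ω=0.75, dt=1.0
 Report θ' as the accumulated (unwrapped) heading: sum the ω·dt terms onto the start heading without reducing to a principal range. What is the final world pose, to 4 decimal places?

step 1: θ'=0.4104 (R=4.0000) → pose (3.2675, -2.8394, 0.4104)
step 2: θ'=-1.0896 (R=-1.2500) → pose (4.8742, -3.4071, -1.0896)
step 3: θ'=-1.0896 (straight) → pose (4.1800, -2.0774, -1.0896)
step 4: θ'=-0.3396 (R=2.0000) → pose (5.2866, -3.0375, -0.3396)

(5.2866, -3.0375, -0.3396)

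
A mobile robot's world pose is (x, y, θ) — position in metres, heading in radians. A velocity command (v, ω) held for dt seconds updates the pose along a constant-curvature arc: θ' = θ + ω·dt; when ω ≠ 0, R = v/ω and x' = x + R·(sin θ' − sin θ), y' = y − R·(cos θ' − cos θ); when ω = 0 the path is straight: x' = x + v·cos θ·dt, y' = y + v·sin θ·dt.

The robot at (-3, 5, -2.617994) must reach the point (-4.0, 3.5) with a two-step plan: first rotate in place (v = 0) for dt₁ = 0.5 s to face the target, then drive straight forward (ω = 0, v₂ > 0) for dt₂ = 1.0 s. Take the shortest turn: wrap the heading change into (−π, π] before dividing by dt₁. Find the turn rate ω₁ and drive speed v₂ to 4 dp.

ω₁ = 0.9184, v₂ = 1.8028

heading to target = atan2(3.5−5, -4−-3) = -2.1588
Δθ = wrap(-2.1588 − -2.6180) = 0.4592; ω₁ = Δθ/dt₁ = 0.9184
distance = √((-4−-3)² + (3.5−5)²) = 1.8028; v₂ = distance/dt₂ = 1.8028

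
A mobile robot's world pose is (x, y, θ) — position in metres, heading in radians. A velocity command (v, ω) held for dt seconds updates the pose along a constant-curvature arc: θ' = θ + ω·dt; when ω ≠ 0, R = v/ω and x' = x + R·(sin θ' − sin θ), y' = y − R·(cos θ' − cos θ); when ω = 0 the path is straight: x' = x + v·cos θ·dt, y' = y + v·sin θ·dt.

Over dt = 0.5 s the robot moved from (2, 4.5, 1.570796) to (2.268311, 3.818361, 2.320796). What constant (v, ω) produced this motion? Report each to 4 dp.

Δθ = 2.320796 − 1.570796 = 0.750000
ω = Δθ/dt = 0.750000/0.5 = 1.5000
R = −Δy/(cos θ' − cos θ) = -1.0000
v = R·ω = -1.0000·1.5000 = -1.5000

v = -1.5000, ω = 1.5000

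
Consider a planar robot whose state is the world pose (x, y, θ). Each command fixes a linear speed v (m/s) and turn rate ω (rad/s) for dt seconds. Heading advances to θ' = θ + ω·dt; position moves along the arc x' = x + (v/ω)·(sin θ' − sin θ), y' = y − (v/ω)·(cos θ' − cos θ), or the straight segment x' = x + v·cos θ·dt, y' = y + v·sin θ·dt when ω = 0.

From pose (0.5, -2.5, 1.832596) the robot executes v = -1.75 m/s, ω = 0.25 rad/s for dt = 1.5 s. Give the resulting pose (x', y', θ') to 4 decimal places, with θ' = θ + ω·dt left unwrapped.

θ' = 1.8326 + 0.25·1.5 = 2.2076
R = v/ω = -1.75/0.25 = -7.0000
x' = 0.5 + -7.0000·(sin 2.2076 − sin 1.8326) = 1.6335
y' = -2.5 − -7.0000·(cos 2.2076 − cos 1.8326) = -4.8506

(1.6335, -4.8506, 2.2076)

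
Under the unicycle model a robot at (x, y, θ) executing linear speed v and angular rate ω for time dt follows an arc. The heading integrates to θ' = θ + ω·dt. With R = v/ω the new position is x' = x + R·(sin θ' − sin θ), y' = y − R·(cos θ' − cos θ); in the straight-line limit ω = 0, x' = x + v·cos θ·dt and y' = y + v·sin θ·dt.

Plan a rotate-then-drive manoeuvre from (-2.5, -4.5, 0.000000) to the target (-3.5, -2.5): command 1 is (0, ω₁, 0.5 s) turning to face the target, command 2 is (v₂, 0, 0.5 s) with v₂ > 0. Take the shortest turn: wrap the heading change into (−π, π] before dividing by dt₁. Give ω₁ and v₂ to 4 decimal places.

heading to target = atan2(-2.5−-4.5, -3.5−-2.5) = 2.0344
Δθ = wrap(2.0344 − 0.0000) = 2.0344; ω₁ = Δθ/dt₁ = 4.0689
distance = √((-3.5−-2.5)² + (-2.5−-4.5)²) = 2.2361; v₂ = distance/dt₂ = 4.4721

ω₁ = 4.0689, v₂ = 4.4721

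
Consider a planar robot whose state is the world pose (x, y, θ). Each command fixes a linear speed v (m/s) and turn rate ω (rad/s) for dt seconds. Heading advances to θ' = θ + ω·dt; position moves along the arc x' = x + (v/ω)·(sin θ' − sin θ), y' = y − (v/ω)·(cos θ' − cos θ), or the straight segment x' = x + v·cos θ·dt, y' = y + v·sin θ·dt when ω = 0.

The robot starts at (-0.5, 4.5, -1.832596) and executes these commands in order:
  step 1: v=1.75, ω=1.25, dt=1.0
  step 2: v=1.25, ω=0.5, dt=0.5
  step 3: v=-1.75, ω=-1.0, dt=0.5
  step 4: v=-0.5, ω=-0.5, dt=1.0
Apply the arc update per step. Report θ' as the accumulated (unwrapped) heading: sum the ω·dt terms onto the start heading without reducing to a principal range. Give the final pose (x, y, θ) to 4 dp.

(-0.3139, 3.6066, -1.3326)

step 1: θ'=-0.5826 (R=1.4000) → pose (0.0820, 2.9686, -0.5826)
step 2: θ'=-0.3326 (R=2.5000) → pose (0.6413, 2.6932, -0.3326)
step 3: θ'=-0.8326 (R=1.7500) → pose (-0.0818, 3.1696, -0.8326)
step 4: θ'=-1.3326 (R=1.0000) → pose (-0.3139, 3.6066, -1.3326)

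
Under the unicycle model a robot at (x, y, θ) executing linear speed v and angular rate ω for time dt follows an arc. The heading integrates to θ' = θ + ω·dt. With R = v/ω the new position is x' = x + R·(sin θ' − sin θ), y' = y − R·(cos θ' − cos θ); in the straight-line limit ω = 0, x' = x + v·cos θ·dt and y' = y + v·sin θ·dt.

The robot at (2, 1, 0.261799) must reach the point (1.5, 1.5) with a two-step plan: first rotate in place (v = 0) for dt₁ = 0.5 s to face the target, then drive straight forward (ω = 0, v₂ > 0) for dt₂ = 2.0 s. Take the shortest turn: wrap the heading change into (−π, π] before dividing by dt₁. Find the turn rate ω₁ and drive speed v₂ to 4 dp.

heading to target = atan2(1.5−1, 1.5−2) = 2.3562
Δθ = wrap(2.3562 − 0.2618) = 2.0944; ω₁ = Δθ/dt₁ = 4.1888
distance = √((1.5−2)² + (1.5−1)²) = 0.7071; v₂ = distance/dt₂ = 0.3536

ω₁ = 4.1888, v₂ = 0.3536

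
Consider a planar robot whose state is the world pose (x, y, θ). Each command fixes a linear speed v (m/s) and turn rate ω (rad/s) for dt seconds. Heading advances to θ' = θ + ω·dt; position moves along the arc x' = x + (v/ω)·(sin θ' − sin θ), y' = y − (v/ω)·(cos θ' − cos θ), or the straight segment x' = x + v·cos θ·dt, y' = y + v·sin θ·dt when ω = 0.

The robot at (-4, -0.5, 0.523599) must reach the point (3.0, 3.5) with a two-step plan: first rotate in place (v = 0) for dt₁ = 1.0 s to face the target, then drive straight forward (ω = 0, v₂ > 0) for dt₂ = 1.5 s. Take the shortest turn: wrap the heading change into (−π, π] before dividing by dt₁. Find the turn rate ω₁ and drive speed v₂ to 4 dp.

ω₁ = -0.0045, v₂ = 5.3748

heading to target = atan2(3.5−-0.5, 3−-4) = 0.5191
Δθ = wrap(0.5191 − 0.5236) = -0.0045; ω₁ = Δθ/dt₁ = -0.0045
distance = √((3−-4)² + (3.5−-0.5)²) = 8.0623; v₂ = distance/dt₂ = 5.3748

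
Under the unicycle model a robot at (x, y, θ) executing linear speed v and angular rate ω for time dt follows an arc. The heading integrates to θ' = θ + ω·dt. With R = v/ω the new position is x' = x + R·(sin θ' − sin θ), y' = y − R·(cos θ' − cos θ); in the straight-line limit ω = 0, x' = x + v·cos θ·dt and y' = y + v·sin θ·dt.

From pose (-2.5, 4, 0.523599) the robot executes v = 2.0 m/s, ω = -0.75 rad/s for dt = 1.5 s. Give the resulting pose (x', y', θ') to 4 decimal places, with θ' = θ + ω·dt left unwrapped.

(0.3421, 3.8894, -0.6014)

θ' = 0.5236 + -0.75·1.5 = -0.6014
R = v/ω = 2.0/-0.75 = -2.6667
x' = -2.5 + -2.6667·(sin -0.6014 − sin 0.5236) = 0.3421
y' = 4 − -2.6667·(cos -0.6014 − cos 0.5236) = 3.8894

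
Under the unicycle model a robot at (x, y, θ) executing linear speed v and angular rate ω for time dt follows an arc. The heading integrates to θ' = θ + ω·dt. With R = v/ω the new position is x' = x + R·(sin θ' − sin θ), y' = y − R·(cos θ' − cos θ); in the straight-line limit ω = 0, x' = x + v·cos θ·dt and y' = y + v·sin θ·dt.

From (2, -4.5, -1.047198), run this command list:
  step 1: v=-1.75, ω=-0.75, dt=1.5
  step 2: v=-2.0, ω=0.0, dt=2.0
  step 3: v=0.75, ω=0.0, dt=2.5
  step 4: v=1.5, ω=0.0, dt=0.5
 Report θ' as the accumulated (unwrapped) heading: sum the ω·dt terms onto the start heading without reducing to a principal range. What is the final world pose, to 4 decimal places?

(2.8748, -0.8794, -2.1722)

step 1: θ'=-2.1722 (R=2.3333) → pose (2.0968, -2.0131, -2.1722)
step 2: θ'=-2.1722 (straight) → pose (4.3600, 1.2850, -2.1722)
step 3: θ'=-2.1722 (straight) → pose (3.2991, -0.2610, -2.1722)
step 4: θ'=-2.1722 (straight) → pose (2.8748, -0.8794, -2.1722)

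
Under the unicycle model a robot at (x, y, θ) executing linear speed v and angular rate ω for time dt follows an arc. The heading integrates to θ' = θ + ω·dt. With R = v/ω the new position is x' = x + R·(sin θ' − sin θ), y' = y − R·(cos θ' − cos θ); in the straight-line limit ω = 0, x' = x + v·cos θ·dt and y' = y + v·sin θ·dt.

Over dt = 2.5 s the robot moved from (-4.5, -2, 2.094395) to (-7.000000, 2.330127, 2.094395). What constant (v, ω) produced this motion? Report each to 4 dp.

Δθ = 2.094395 − 2.094395 = 0.000000
ω = Δθ/dt = 0.000000/2.5 = 0.0000
ω = 0 → v = (Δx·cos θ + Δy·sin θ)/dt = 2.0000

v = 2.0000, ω = 0.0000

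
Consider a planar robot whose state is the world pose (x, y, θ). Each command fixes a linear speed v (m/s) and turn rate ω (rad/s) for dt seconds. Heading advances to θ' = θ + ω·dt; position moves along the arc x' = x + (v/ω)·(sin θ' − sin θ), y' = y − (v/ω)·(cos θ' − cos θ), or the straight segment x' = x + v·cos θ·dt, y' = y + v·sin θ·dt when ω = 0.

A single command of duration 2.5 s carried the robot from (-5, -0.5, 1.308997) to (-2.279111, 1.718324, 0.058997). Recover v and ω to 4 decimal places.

v = 1.5000, ω = -0.5000

Δθ = 0.058997 − 1.308997 = -1.250000
ω = Δθ/dt = -1.250000/2.5 = -0.5000
R = Δx/(sin θ' − sin θ) = -3.0000
v = R·ω = -3.0000·-0.5000 = 1.5000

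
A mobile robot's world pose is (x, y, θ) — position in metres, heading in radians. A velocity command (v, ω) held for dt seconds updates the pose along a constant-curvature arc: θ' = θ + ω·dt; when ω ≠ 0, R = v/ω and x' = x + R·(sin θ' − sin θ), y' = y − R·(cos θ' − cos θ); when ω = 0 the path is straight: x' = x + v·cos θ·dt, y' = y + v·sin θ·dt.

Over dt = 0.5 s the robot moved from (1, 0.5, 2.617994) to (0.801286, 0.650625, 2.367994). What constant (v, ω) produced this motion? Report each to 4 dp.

Δθ = 2.367994 − 2.617994 = -0.250000
ω = Δθ/dt = -0.250000/0.5 = -0.5000
R = Δx/(sin θ' − sin θ) = -1.0000
v = R·ω = -1.0000·-0.5000 = 0.5000

v = 0.5000, ω = -0.5000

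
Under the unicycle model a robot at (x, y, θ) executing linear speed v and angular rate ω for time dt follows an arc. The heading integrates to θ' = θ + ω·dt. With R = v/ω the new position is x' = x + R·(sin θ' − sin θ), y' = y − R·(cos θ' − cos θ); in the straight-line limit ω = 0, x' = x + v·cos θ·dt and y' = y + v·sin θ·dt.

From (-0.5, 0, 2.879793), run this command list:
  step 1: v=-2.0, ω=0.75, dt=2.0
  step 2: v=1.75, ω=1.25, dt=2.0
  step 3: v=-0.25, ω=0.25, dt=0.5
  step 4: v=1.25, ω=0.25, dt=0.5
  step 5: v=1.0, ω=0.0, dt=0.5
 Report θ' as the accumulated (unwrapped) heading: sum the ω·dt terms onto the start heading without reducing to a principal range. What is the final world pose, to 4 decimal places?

step 1: θ'=4.3798 (R=-2.6667) → pose (2.7107, 1.7051, 4.3798)
step 2: θ'=6.8798 (R=1.4000) → pose (4.8206, 0.0899, 6.8798)
step 3: θ'=7.0048 (R=-1.0000) → pose (4.7218, 0.0134, 7.0048)
step 4: θ'=7.1298 (R=5.0000) → pose (5.1640, 0.4545, 7.1298)
step 5: θ'=7.1298 (straight) → pose (5.4953, 0.8290, 7.1298)

(5.4953, 0.8290, 7.1298)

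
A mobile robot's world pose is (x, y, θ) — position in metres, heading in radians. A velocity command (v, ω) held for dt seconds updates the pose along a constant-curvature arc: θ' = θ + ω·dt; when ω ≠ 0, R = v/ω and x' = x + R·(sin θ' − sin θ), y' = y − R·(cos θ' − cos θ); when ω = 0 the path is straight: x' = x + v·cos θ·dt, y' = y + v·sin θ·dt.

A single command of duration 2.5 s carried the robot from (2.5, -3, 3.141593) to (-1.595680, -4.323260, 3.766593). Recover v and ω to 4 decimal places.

v = 1.7500, ω = 0.2500

Δθ = 3.766593 − 3.141593 = 0.625000
ω = Δθ/dt = 0.625000/2.5 = 0.2500
R = Δx/(sin θ' − sin θ) = 7.0000
v = R·ω = 7.0000·0.2500 = 1.7500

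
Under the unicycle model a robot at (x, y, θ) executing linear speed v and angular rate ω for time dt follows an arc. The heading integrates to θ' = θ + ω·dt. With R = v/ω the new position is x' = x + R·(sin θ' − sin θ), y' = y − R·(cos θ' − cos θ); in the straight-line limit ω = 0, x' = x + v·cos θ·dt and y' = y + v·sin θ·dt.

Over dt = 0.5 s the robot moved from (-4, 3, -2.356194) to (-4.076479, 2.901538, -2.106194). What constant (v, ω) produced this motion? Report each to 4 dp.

Δθ = -2.106194 − -2.356194 = 0.250000
ω = Δθ/dt = 0.250000/0.5 = 0.5000
R = −Δy/(cos θ' − cos θ) = 0.5000
v = R·ω = 0.5000·0.5000 = 0.2500

v = 0.2500, ω = 0.5000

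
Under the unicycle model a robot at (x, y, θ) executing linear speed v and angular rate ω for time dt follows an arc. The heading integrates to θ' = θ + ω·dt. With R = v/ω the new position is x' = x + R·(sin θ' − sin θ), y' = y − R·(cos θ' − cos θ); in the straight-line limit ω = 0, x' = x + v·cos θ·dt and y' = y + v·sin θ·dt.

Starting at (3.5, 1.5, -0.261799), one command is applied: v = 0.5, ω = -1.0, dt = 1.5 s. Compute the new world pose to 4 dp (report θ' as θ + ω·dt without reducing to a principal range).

θ' = -0.2618 + -1.0·1.5 = -1.7618
R = v/ω = 0.5/-1.0 = -0.5000
x' = 3.5 + -0.5000·(sin -1.7618 − sin -0.2618) = 3.8615
y' = 1.5 − -0.5000·(cos -1.7618 − cos -0.2618) = 0.9221

(3.8615, 0.9221, -1.7618)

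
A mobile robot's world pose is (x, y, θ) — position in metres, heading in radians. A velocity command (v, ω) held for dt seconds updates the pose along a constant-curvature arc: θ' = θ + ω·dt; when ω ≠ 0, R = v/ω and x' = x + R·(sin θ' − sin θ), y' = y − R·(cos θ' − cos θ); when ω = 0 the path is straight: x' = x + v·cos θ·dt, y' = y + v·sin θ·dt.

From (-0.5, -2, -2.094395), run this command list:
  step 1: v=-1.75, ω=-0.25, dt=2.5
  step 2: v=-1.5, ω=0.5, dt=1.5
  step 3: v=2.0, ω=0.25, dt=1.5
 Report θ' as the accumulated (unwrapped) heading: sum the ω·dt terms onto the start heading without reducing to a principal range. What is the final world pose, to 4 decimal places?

(3.6044, -0.4587, -1.5944)

step 1: θ'=-2.7194 (R=7.0000) → pose (2.6938, 0.8853, -2.7194)
step 2: θ'=-1.9694 (R=-3.0000) → pose (4.2293, 2.4575, -1.9694)
step 3: θ'=-1.5944 (R=8.0000) → pose (3.6044, -0.4587, -1.5944)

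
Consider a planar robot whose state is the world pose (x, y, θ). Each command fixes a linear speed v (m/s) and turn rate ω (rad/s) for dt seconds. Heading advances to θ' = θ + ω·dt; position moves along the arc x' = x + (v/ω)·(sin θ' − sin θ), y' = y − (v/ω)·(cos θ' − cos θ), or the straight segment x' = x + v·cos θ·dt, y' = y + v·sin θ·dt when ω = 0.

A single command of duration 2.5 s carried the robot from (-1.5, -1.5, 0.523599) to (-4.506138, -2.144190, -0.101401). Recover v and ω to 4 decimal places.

v = -1.2500, ω = -0.2500

Δθ = -0.101401 − 0.523599 = -0.625000
ω = Δθ/dt = -0.625000/2.5 = -0.2500
R = Δx/(sin θ' − sin θ) = 5.0000
v = R·ω = 5.0000·-0.2500 = -1.2500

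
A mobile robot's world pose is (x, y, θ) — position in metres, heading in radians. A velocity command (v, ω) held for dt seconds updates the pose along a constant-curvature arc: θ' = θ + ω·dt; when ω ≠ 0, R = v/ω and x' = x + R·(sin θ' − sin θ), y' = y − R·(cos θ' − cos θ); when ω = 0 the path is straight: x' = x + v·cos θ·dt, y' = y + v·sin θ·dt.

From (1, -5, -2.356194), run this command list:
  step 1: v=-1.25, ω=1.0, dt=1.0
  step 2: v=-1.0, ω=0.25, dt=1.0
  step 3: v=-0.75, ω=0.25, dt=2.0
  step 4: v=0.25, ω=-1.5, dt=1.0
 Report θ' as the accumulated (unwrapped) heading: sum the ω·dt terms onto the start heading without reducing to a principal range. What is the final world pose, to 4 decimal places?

step 1: θ'=-1.3562 (R=-1.2500) → pose (1.3374, -3.8499, -1.3562)
step 2: θ'=-1.1062 (R=-4.0000) → pose (1.0052, -2.9095, -1.1062)
step 3: θ'=-0.6062 (R=-3.0000) → pose (0.0324, -1.7882, -0.6062)
step 4: θ'=-2.1062 (R=-0.1667) → pose (0.0808, -2.0102, -2.1062)

(0.0808, -2.0102, -2.1062)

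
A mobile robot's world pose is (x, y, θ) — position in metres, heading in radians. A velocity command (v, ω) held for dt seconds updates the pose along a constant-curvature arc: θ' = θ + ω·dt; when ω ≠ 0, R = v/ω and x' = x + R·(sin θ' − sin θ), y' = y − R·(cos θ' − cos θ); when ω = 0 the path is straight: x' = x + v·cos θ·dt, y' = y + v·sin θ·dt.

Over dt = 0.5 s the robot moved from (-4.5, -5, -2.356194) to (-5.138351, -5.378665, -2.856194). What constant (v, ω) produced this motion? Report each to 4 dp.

v = 1.5000, ω = -1.0000

Δθ = -2.856194 − -2.356194 = -0.500000
ω = Δθ/dt = -0.500000/0.5 = -1.0000
R = Δx/(sin θ' − sin θ) = -1.5000
v = R·ω = -1.5000·-1.0000 = 1.5000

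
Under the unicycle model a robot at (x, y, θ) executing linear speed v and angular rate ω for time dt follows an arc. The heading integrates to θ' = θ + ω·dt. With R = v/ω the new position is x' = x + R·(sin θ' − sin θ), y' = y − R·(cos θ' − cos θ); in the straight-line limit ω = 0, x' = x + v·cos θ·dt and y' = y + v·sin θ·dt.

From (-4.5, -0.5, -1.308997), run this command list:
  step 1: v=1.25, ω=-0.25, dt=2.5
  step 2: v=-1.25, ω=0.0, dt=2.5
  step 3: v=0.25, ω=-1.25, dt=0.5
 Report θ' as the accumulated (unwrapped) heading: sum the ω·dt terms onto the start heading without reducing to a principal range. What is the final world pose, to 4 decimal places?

(-3.6225, -0.7452, -2.5590)

step 1: θ'=-1.9340 (R=-5.0000) → pose (-4.6558, -3.5704, -1.9340)
step 2: θ'=-1.9340 (straight) → pose (-3.5456, -0.6493, -1.9340)
step 3: θ'=-2.5590 (R=-0.2000) → pose (-3.6225, -0.7452, -2.5590)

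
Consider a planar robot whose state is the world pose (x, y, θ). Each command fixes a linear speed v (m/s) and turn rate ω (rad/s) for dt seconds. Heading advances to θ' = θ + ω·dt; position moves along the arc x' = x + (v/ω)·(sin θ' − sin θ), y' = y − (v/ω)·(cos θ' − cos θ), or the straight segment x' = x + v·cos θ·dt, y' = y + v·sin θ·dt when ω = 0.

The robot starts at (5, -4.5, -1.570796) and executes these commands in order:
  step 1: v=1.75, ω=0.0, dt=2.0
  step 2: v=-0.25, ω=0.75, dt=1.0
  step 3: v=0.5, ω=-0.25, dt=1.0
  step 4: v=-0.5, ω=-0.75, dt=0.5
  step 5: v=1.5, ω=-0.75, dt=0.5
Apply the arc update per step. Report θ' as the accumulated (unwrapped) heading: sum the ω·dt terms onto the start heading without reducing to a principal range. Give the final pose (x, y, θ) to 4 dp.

step 1: θ'=-1.5708 (straight) → pose (5.0000, -8.0000, -1.5708)
step 2: θ'=-0.8208 (R=-0.3333) → pose (4.9106, -7.7728, -0.8208)
step 3: θ'=-1.0708 (R=-2.0000) → pose (5.2024, -8.1772, -1.0708)
step 4: θ'=-1.4458 (R=0.6667) → pose (5.1259, -7.9407, -1.4458)
step 5: θ'=-1.8208 (R=-2.0000) → pose (5.0794, -8.6849, -1.8208)

(5.0794, -8.6849, -1.8208)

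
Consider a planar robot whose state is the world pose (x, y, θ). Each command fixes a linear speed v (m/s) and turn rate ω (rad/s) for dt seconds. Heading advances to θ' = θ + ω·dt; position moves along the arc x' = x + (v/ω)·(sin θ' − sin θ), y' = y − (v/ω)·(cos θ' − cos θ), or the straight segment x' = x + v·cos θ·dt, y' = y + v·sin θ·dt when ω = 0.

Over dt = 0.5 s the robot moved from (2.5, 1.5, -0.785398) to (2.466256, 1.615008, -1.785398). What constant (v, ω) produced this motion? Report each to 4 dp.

v = -0.2500, ω = -2.0000

Δθ = -1.785398 − -0.785398 = -1.000000
ω = Δθ/dt = -1.000000/0.5 = -2.0000
R = −Δy/(cos θ' − cos θ) = 0.1250
v = R·ω = 0.1250·-2.0000 = -0.2500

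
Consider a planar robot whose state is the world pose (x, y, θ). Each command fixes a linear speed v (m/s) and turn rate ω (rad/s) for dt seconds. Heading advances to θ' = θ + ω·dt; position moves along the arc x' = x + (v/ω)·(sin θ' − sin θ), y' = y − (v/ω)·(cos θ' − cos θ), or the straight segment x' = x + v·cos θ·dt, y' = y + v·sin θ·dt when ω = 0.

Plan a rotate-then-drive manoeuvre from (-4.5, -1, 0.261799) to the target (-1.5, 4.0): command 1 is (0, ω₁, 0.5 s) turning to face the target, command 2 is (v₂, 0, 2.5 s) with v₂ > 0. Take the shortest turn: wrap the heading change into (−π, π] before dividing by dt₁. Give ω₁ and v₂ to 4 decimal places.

ω₁ = 1.5372, v₂ = 2.3324

heading to target = atan2(4−-1, -1.5−-4.5) = 1.0304
Δθ = wrap(1.0304 − 0.2618) = 0.7686; ω₁ = Δθ/dt₁ = 1.5372
distance = √((-1.5−-4.5)² + (4−-1)²) = 5.8310; v₂ = distance/dt₂ = 2.3324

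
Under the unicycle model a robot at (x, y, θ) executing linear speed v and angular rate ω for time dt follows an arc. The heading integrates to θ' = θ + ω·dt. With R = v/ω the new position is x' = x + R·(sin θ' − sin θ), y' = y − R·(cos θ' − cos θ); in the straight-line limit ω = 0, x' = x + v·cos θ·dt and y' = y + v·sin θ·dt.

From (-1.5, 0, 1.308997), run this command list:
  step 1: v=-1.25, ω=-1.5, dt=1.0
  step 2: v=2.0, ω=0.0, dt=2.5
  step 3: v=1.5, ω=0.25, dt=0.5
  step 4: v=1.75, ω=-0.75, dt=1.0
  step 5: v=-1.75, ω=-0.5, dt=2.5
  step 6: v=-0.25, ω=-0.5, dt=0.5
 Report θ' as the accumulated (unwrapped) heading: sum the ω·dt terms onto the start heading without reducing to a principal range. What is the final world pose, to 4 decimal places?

(4.2774, 1.7853, -2.3160)

step 1: θ'=-0.1910 (R=0.8333) → pose (-2.4631, -0.6025, -0.1910)
step 2: θ'=-0.1910 (straight) → pose (2.4459, -1.5517, -0.1910)
step 3: θ'=-0.0660 (R=6.0000) → pose (3.1893, -1.6478, -0.0660)
step 4: θ'=-0.8160 (R=-2.3333) → pose (4.7350, -2.3774, -0.8160)
step 5: θ'=-2.0660 (R=3.5000) → pose (4.2049, 1.6839, -2.0660)
step 6: θ'=-2.3160 (R=0.5000) → pose (4.2774, 1.7853, -2.3160)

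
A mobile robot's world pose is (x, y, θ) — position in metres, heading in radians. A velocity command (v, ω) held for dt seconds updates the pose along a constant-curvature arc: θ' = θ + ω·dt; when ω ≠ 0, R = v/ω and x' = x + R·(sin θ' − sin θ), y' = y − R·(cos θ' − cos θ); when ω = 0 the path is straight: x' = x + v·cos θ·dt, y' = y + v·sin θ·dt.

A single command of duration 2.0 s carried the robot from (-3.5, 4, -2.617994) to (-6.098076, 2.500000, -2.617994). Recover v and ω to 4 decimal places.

v = 1.5000, ω = 0.0000

Δθ = -2.617994 − -2.617994 = 0.000000
ω = Δθ/dt = 0.000000/2.0 = 0.0000
ω = 0 → v = (Δx·cos θ + Δy·sin θ)/dt = 1.5000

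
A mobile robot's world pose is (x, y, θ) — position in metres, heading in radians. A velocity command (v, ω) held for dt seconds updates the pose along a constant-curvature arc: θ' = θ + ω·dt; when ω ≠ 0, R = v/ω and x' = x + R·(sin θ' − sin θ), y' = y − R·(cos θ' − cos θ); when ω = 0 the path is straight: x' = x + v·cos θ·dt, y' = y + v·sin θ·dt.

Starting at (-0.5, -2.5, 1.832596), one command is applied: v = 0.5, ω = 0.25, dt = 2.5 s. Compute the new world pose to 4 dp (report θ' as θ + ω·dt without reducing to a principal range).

(-1.1681, -1.4675, 2.4576)

θ' = 1.8326 + 0.25·2.5 = 2.4576
R = v/ω = 0.5/0.25 = 2.0000
x' = -0.5 + 2.0000·(sin 2.4576 − sin 1.8326) = -1.1681
y' = -2.5 − 2.0000·(cos 2.4576 − cos 1.8326) = -1.4675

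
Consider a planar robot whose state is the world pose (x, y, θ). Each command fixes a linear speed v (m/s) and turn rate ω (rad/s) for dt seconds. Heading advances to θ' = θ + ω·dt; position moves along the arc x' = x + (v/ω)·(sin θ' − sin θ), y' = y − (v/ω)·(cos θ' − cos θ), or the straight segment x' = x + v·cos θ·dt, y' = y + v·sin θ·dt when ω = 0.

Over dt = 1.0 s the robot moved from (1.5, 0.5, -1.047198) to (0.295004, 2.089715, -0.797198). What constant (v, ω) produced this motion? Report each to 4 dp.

v = -2.0000, ω = 0.2500

Δθ = -0.797198 − -1.047198 = 0.250000
ω = Δθ/dt = 0.250000/1.0 = 0.2500
R = −Δy/(cos θ' − cos θ) = -8.0000
v = R·ω = -8.0000·0.2500 = -2.0000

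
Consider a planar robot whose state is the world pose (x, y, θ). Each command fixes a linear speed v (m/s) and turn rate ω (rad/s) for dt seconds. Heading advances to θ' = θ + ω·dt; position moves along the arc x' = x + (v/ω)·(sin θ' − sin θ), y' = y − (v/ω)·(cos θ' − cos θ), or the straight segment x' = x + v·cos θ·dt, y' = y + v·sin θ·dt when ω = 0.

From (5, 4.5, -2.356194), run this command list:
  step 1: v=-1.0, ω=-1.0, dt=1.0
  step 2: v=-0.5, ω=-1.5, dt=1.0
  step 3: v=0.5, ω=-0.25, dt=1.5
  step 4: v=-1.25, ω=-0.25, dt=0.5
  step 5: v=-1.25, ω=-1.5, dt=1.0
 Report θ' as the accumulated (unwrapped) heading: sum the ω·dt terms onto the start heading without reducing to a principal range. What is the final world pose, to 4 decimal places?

(4.9602, 4.3795, -6.8562)

step 1: θ'=-3.3562 (R=1.0000) → pose (5.9201, 4.7700, -3.3562)
step 2: θ'=-4.8562 (R=0.3333) → pose (6.1790, 4.3965, -4.8562)
step 3: θ'=-5.2312 (R=-2.0000) → pose (6.4215, 5.1016, -5.2312)
step 4: θ'=-5.3562 (R=5.0000) → pose (6.0785, 4.5796, -5.3562)
step 5: θ'=-6.8562 (R=0.8333) → pose (4.9602, 4.3795, -6.8562)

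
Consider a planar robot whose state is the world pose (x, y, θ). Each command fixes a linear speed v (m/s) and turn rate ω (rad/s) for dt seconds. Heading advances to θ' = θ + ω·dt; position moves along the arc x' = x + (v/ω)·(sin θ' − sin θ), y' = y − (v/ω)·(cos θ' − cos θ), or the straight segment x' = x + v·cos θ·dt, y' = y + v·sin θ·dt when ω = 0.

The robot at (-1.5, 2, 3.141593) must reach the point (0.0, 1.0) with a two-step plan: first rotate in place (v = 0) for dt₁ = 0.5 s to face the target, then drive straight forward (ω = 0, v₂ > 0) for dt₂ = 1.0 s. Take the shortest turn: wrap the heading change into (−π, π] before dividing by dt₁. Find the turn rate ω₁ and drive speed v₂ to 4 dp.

ω₁ = 5.1072, v₂ = 1.8028

heading to target = atan2(1−2, 0−-1.5) = -0.5880
Δθ = wrap(-0.5880 − 3.1416) = 2.5536; ω₁ = Δθ/dt₁ = 5.1072
distance = √((0−-1.5)² + (1−2)²) = 1.8028; v₂ = distance/dt₂ = 1.8028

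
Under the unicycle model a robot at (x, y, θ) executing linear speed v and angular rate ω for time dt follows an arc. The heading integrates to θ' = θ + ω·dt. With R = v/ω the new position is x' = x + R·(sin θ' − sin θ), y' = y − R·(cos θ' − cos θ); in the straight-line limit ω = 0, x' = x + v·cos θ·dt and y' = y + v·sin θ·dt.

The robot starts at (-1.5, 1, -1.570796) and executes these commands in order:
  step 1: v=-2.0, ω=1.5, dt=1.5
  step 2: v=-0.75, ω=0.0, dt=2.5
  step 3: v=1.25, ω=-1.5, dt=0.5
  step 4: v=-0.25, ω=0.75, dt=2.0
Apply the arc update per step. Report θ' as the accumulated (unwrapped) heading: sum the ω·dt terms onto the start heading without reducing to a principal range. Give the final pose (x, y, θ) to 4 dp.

step 1: θ'=0.6792 (R=-1.3333) → pose (-3.6709, 2.0374, 0.6792)
step 2: θ'=0.6792 (straight) → pose (-5.1298, 0.8596, 0.6792)
step 3: θ'=-0.0708 (R=-0.8333) → pose (-4.5474, 1.0425, -0.0708)
step 4: θ'=1.4292 (R=-0.3333) → pose (-4.9009, 0.7570, 1.4292)

(-4.9009, 0.7570, 1.4292)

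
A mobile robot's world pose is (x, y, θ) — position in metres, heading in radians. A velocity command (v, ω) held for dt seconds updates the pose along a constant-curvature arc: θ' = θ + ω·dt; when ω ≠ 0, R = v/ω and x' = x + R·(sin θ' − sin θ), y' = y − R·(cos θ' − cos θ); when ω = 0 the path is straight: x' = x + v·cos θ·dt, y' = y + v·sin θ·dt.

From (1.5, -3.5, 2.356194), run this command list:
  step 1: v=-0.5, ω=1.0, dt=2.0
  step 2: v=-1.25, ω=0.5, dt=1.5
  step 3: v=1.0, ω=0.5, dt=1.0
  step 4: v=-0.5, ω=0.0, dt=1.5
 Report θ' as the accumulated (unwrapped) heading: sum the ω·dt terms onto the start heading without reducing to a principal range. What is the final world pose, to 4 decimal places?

(2.2971, -1.8114, 5.6062)

step 1: θ'=4.3562 (R=-0.5000) → pose (2.3222, -3.3208, 4.3562)
step 2: θ'=5.1062 (R=-2.5000) → pose (2.2877, -1.4898, 5.1062)
step 3: θ'=5.6062 (R=2.0000) → pose (2.8817, -2.2813, 5.6062)
step 4: θ'=5.6062 (straight) → pose (2.2971, -1.8114, 5.6062)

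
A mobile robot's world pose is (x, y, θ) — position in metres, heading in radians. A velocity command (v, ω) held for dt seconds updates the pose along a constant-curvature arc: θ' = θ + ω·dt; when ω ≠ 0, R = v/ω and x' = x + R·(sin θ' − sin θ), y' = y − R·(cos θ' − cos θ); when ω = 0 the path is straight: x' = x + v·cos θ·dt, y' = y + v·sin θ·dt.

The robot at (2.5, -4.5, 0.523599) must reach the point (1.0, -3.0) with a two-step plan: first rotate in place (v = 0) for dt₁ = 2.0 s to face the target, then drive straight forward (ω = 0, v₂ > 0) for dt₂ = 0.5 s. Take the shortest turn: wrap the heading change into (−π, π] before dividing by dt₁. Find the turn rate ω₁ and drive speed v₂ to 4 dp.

heading to target = atan2(-3−-4.5, 1−2.5) = 2.3562
Δθ = wrap(2.3562 − 0.5236) = 1.8326; ω₁ = Δθ/dt₁ = 0.9163
distance = √((1−2.5)² + (-3−-4.5)²) = 2.1213; v₂ = distance/dt₂ = 4.2426

ω₁ = 0.9163, v₂ = 4.2426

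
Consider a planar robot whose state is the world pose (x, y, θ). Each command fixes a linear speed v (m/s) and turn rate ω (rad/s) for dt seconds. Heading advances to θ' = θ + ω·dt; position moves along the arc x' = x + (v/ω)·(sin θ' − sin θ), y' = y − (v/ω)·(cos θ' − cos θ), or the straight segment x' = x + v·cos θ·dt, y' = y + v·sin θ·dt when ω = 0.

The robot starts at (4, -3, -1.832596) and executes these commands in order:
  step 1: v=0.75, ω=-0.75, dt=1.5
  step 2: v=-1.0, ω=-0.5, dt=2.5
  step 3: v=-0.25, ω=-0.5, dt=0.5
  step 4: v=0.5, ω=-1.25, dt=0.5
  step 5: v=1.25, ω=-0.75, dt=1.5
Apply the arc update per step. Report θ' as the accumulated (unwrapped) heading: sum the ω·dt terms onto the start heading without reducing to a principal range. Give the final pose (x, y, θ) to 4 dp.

(6.8218, -3.5346, -6.2076)

step 1: θ'=-2.9576 (R=-1.0000) → pose (3.2170, -3.7243, -2.9576)
step 2: θ'=-4.2076 (R=2.0000) → pose (5.3335, -4.7233, -4.2076)
step 3: θ'=-4.4576 (R=0.5000) → pose (5.3797, -4.8391, -4.4576)
step 4: θ'=-5.0826 (R=-0.4000) → pose (5.3939, -4.5935, -5.0826)
step 5: θ'=-6.2076 (R=-1.6667) → pose (6.8218, -3.5346, -6.2076)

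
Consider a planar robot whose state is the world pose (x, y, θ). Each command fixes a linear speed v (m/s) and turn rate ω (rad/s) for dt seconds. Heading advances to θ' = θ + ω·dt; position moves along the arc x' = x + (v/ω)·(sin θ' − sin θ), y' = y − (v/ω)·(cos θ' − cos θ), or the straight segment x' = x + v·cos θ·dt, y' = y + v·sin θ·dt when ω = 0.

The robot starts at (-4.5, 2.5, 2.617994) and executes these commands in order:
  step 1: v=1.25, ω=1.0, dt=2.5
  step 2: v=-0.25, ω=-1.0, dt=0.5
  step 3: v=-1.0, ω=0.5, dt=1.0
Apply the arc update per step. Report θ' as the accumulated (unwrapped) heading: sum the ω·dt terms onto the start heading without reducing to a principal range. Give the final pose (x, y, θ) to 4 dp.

step 1: θ'=5.1180 (R=1.2500) → pose (-6.2736, 0.9242, 5.1180)
step 2: θ'=4.6180 (R=0.2500) → pose (-6.2928, 1.0465, 4.6180)
step 3: θ'=5.1180 (R=-2.0000) → pose (-6.4461, 2.0241, 5.1180)

(-6.4461, 2.0241, 5.1180)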